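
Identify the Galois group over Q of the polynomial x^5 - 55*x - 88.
A_5 (order 60)

The polynomial f is an irreducible quintic over Q, so G = Gal(f/Q) is a transitive subgroup of S_5: one of C_5 (5T1, order 5), D_5 (5T2, order 10), F_20 (5T3, order 20), A_5 (5T4, order 60) or S_5 (5T5, order 120). The discriminant of f is 58564000000 = 242000^2, a perfect square, so G is contained in A_5. The transitive groups of degree 5 contained in A_5 are: C_5 (5T1, order 5), D_5 (5T2, order 10), A_5 (5T4, order 60). By Dedekind's theorem, for a prime p not dividing disc(f) the degrees of the irreducible factors of f mod p form the cycle type of an element of G. Factoring f modulo the 3 such primes p <= 13 (skipping 2, 5, 11, which divide the discriminant), each new pattern first appears at: mod 3: f = (x^5 + 2x + 2), pattern 5; mod 13: f = (x + 5)(x + 7)(x^3 + x^2 + 5x + 9), pattern 3+1+1. No other pattern occurs in this range, so the set of observed cycle types is {5, 3+1+1}. Among the candidates above, the only group containing elements of all these cycle types is A_5 (5T4) — each of C_5 (5T1), D_5 (5T2) lacks at least one of them. Hence G = A_5 (5T4), of order 60.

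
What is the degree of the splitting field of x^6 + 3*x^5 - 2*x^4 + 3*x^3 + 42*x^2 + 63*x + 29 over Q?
The degree of the splitting field over Q equals the order of the Galois group, so first determine the group. The polynomial f is an irreducible sextic over Q, so G = Gal(f/Q) is one of the 16 transitive subgroups 6T1, ..., 6T16 of S_6. The discriminant of f is 54786284800, which is not a perfect square, so G is not contained in A_6. The transitive groups of degree 6 not contained in A_6 are: C_6 (6T1, order 6), S_3 (6T2, order 6), D_6 (6T3, order 12), C_3 x S_3 (6T5, order 18), A_4 x C_2 (6T6, order 24), S_4 (6T8, order 24), S_3 x S_3 (6T9, order 36), S_4 x C_2 (6T11, order 48), (S_3 x S_3) : C_2 (6T13, order 72), PGL(2,5) (6T14, order 120), S_6 (6T16, order 720). By Dedekind's theorem, for a prime p not dividing disc(f) the degrees of the irreducible factors of f mod p form the cycle type of an element of G. Factoring f modulo the 22 such primes p <= 101 (skipping 2, 5, 13, 37, which divide the discriminant), each new pattern first appears at: mod 3: f = (x^3 + x^2 + x + 2)(x^3 + 2x^2 + x + 1), pattern 3+3; mod 17: f = (x + 2)(x + 5)(x^4 + 13x^3 + 16x^2 + 16x + 8), pattern 4+1+1; mod 31: f = (x^2 + 9)(x^2 + 9x + 15)(x^2 + 25x + 28), pattern 2+2+2; mod 67: f = (x + 17)(x + 26)(x^2 + 37x + 57)(x^2 + 57x + 48), pattern 2+2+1+1. No other pattern occurs in this range, so the set of observed cycle types is {3+3, 4+1+1, 2+2+2, 2+2+1+1}. The candidates containing elements of all these cycle types are S_4 (6T8) of order 24, S_4 x C_2 (6T11) of order 48, PGL(2,5) (6T14) of order 120, S_6 (6T16) of order 720; the others are excluded. The observed types are precisely the cycle types that occur in S_4 (6T8) (apart from the identity). Each of the other remaining candidates has further cycle types, and by the Chebotarev density theorem the matching factorization patterns would occur for a proportion of primes equal to their share of the group: S_4 x C_2 (6T11) additionally contains elements of type 6, 4+2, 2+1+1+1+1 (17 of its 48 elements, about 35% of primes); PGL(2,5) (6T14) additionally contains elements of type 6, 5+1 (44 of its 120 elements, about 37% of primes); S_6 (6T16) additionally contains elements of type 6, 5+1, 4+2, 3+2+1, 3+1+1+1, 2+1+1+1+1 (529 of its 720 elements, about 73% of primes). None of the 22 primes tested shows any such pattern (for each of these groups the chance of that is below 10^-4), which rules them out. Hence G = S_4 (6T8), of order 24. The Galois group S_4 (6T8) has order 24, so the splitting field has degree 24 over Q.

24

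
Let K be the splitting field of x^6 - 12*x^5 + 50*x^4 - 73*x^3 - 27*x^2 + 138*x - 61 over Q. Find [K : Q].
The degree of the splitting field over Q equals the order of the Galois group, so first determine the group. The polynomial f is an irreducible sextic over Q, so G = Gal(f/Q) is one of the 16 transitive subgroups 6T1, ..., 6T16 of S_6. The discriminant of f is 30991489 = 5567^2, a perfect square, so G is contained in A_6. The transitive groups of degree 6 contained in A_6 are: A_4 (6T4, order 12), S_4 (6T7, order 24), (C_3 x C_3) : C_4 (6T10, order 36), PSL(2,5) (6T12, order 60), A_6 (6T15, order 360). By Dedekind's theorem, for a prime p not dividing disc(f) the degrees of the irreducible factors of f mod p form the cycle type of an element of G. Factoring f modulo the 21 such primes p <= 79 (skipping 19, which divides the discriminant), each new pattern first appears at: mod 2: f = (x + 1)(x^5 + x^4 + x^3 + x + 1), pattern 5+1; mod 7: f = (x^3 + 3x^2 + x + 1)(x^3 + 6x^2 + 3x + 2), pattern 3+3; mod 61: f = (x)(x + 22)(x^2 + 42x + 12)(x^2 + 46x + 13), pattern 2+2+1+1. No other pattern occurs in this range, so the set of observed cycle types is {5+1, 3+3, 2+2+1+1}. The candidates containing elements of all these cycle types are PSL(2,5) (6T12) of order 60, A_6 (6T15) of order 360; the others are excluded. The observed types are precisely the cycle types that occur in PSL(2,5) (6T12) (apart from the identity). Each of the other remaining candidates has further cycle types, and by the Chebotarev density theorem the matching factorization patterns would occur for a proportion of primes equal to their share of the group: A_6 (6T15) additionally contains elements of type 4+2, 3+1+1+1 (130 of its 360 elements, about 36% of primes). None of the 21 primes tested shows any such pattern (for each of these groups the chance of that is below 10^-4), which rules them out. Hence G = PSL(2,5) (6T12), of order 60. The Galois group PSL(2,5) (6T12) has order 60, so the splitting field has degree 60 over Q.

60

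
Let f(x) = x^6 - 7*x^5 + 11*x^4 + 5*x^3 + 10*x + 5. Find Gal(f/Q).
6T10: (C_3 x C_3) : C_4

The polynomial f is an irreducible sextic over Q, so G = Gal(f/Q) is one of the 16 transitive subgroups 6T1, ..., 6T16 of S_6. The discriminant of f is 1064390625 = 32625^2, a perfect square, so G is contained in A_6. The transitive groups of degree 6 contained in A_6 are: A_4 (6T4, order 12), S_4 (6T7, order 24), (C_3 x C_3) : C_4 (6T10, order 36), PSL(2,5) (6T12, order 60), A_6 (6T15, order 360). By Dedekind's theorem, for a prime p not dividing disc(f) the degrees of the irreducible factors of f mod p form the cycle type of an element of G. Factoring f modulo the 19 such primes p <= 79 (skipping 3, 5, 29, which divide the discriminant), each new pattern first appears at: mod 2: f = (x^2 + x + 1)(x^4 + x + 1), pattern 4+2; mod 11: f = (x^3 + 7x^2 + 2x + 2)(x^3 + 8x^2 + 8x + 8), pattern 3+3; mod 19: f = (x + 6)(x + 10)(x^2 + 4x + 1)(x^2 + 11x + 8), pattern 2+2+1+1; mod 61: f = (x + 4)(x + 51)(x + 55)(x^3 + 5x^2 + 14x + 14), pattern 3+1+1+1. No other pattern occurs in this range, so the set of observed cycle types is {4+2, 3+3, 2+2+1+1, 3+1+1+1}. The candidates containing elements of all these cycle types are (C_3 x C_3) : C_4 (6T10) of order 36, A_6 (6T15) of order 360; the others are excluded. The observed types are precisely the cycle types that occur in (C_3 x C_3) : C_4 (6T10) (apart from the identity). Each of the other remaining candidates has further cycle types, and by the Chebotarev density theorem the matching factorization patterns would occur for a proportion of primes equal to their share of the group: A_6 (6T15) additionally contains elements of type 5+1 (144 of its 360 elements, about 40% of primes). None of the 19 primes tested shows any such pattern (for each of these groups the chance of that is below 10^-4), which rules them out. Hence G = (C_3 x C_3) : C_4 (6T10), of order 36.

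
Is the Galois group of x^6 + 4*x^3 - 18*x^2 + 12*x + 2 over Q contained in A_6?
The polynomial is irreducible of degree 6 over Q. Its discriminant is 4516300800, which is not a perfect square. A Galois group lies in the alternating group exactly when the discriminant is a square in Q, so the Galois group (D_6) is not contained in A_6.

No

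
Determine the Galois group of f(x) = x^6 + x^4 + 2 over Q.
S_4 x C_2

The polynomial f is an irreducible sextic over Q, so G = Gal(f/Q) is one of the 16 transitive subgroups 6T1, ..., 6T16 of S_6. The discriminant of f is -1722368, which is not a perfect square, so G is not contained in A_6. The transitive groups of degree 6 not contained in A_6 are: C_6 (6T1, order 6), S_3 (6T2, order 6), D_6 (6T3, order 12), C_3 x S_3 (6T5, order 18), A_4 x C_2 (6T6, order 24), S_4 (6T8, order 24), S_3 x S_3 (6T9, order 36), S_4 x C_2 (6T11, order 48), (S_3 x S_3) : C_2 (6T13, order 72), PGL(2,5) (6T14, order 120), S_6 (6T16, order 720). By Dedekind's theorem, for a prime p not dividing disc(f) the degrees of the irreducible factors of f mod p form the cycle type of an element of G. Factoring f modulo the 29 such primes p <= 127 (skipping 2, 29, which divide the discriminant), each new pattern first appears at: mod 3: f = (x^3 + x^2 + x + 2)(x^3 + 2x^2 + x + 1), pattern 3+3; mod 5: f = (x^6 + x^4 + 2), pattern 6; mod 7: f = (x + 3)(x + 4)(x^4 + 3x^2 + 6), pattern 4+1+1; mod 17: f = (x + 5)(x + 12)(x^2 + 2x + 15)(x^2 + 15x + 15), pattern 2+2+1+1; mod 23: f = (x^2 + 4)(x^2 + 10x + 14)(x^2 + 13x + 14), pattern 2+2+2; mod 67: f = (x^2 + 14)(x^4 + 54x^2 + 48), pattern 4+2; mod 127: f = (x + 40)(x + 60)(x + 67)(x + 87)(x^2 + 121), pattern 2+1+1+1+1. No other pattern occurs in this range, so the set of observed cycle types is {3+3, 6, 4+1+1, 2+2+1+1, 2+2+2, 4+2, 2+1+1+1+1}. The candidates containing elements of all these cycle types are S_4 x C_2 (6T11) of order 48, S_6 (6T16) of order 720; the others are excluded. The observed types are precisely the cycle types that occur in S_4 x C_2 (6T11) (apart from the identity). Each of the other remaining candidates has further cycle types, and by the Chebotarev density theorem the matching factorization patterns would occur for a proportion of primes equal to their share of the group: S_6 (6T16) additionally contains elements of type 5+1, 3+2+1, 3+1+1+1 (304 of its 720 elements, about 42% of primes). None of the 29 primes tested shows any such pattern (for each of these groups the chance of that is below 10^-4), which rules them out. Hence G = S_4 x C_2 (6T11), of order 48.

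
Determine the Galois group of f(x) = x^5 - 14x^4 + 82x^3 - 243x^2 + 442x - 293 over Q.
The polynomial f is an irreducible quintic over Q, so G = Gal(f/Q) is a transitive subgroup of S_5: one of C_5 (5T1, order 5), D_5 (5T2, order 10), F_20 (5T3, order 20), A_5 (5T4, order 60) or S_5 (5T5, order 120). The discriminant of f is 2916392985025 = 1707745^2, a perfect square, so G is contained in A_5. The transitive groups of degree 5 contained in A_5 are: C_5 (5T1, order 5), D_5 (5T2, order 10), A_5 (5T4, order 60). By Dedekind's theorem, for a prime p not dividing disc(f) the degrees of the irreducible factors of f mod p form the cycle type of an element of G. Factoring f modulo the 23 such primes p <= 103 (skipping 5, 13, 43, 47, which divide the discriminant), each new pattern first appears at: mod 2: f = (x^5 + x^2 + 1), pattern 5; mod 11: f = (x + 7)(x^2 + 4x + 7)(x^2 + 8x + 3), pattern 2+2+1; mod 83: f = (x + 13)(x + 44)(x + 45)(x + 52)(x + 81), pattern 1+1+1+1+1. No other pattern occurs in this range, so the set of observed cycle types is {5, 2+2+1, 1+1+1+1+1}. The candidates containing elements of all these cycle types are D_5 (5T2) of order 10, A_5 (5T4) of order 60; the others are excluded. The observed types are precisely the cycle types that occur in D_5 (5T2). Each of the other remaining candidates has further cycle types, and by the Chebotarev density theorem the matching factorization patterns would occur for a proportion of primes equal to their share of the group: A_5 (5T4) additionally contains elements of type 3+1+1 (20 of its 60 elements, about 33% of primes). None of the 23 primes tested shows any such pattern (for each of these groups the chance of that is below 10^-4), which rules them out. Hence G = D_5 (5T2), of order 10.

5T2: D_5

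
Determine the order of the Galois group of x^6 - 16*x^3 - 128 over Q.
The degree of the splitting field over Q equals the order of the Galois group, so first determine the group. The polynomial f is an irreducible sextic over Q, so G = Gal(f/Q) is one of the 16 transitive subgroups 6T1, ..., 6T16 of S_6. The discriminant of f is 5410421842378752, which is not a perfect square, so G is not contained in A_6. The transitive groups of degree 6 not contained in A_6 are: C_6 (6T1, order 6), S_3 (6T2, order 6), D_6 (6T3, order 12), C_3 x S_3 (6T5, order 18), A_4 x C_2 (6T6, order 24), S_4 (6T8, order 24), S_3 x S_3 (6T9, order 36), S_4 x C_2 (6T11, order 48), (S_3 x S_3) : C_2 (6T13, order 72), PGL(2,5) (6T14, order 120), S_6 (6T16, order 720). By Dedekind's theorem, for a prime p not dividing disc(f) the degrees of the irreducible factors of f mod p form the cycle type of an element of G. Factoring f modulo the 23 such primes p <= 97 (skipping 2, 3, which divide the discriminant), each new pattern first appears at: mod 5: f = (x^6 + 4x^3 + 2), pattern 6; mod 11: f = (x + 6)(x + 10)(x^2 + x + 1)(x^2 + 5x + 3), pattern 2+2+1+1; mod 13: f = (x + 4)(x + 10)(x + 12)(x^3 + 11), pattern 3+1+1+1; mod 31: f = (x^2 + 16x + 3)(x^2 + 18x + 13)(x^2 + 28x + 15), pattern 2+2+2; mod 97: f = (x^3 + 9)(x^3 + 72), pattern 3+3. No other pattern occurs in this range, so the set of observed cycle types is {6, 2+2+1+1, 3+1+1+1, 2+2+2, 3+3}. The candidates containing elements of all these cycle types are S_3 x S_3 (6T9) of order 36, (S_3 x S_3) : C_2 (6T13) of order 72, S_6 (6T16) of order 720; the others are excluded. The observed types are precisely the cycle types that occur in S_3 x S_3 (6T9) (apart from the identity). Each of the other remaining candidates has further cycle types, and by the Chebotarev density theorem the matching factorization patterns would occur for a proportion of primes equal to their share of the group: (S_3 x S_3) : C_2 (6T13) additionally contains elements of type 4+2, 3+2+1, 2+1+1+1+1 (36 of its 72 elements, about 50% of primes); S_6 (6T16) additionally contains elements of type 5+1, 4+2, 4+1+1, 3+2+1, 2+1+1+1+1 (459 of its 720 elements, about 64% of primes). None of the 23 primes tested shows any such pattern (for each of these groups the chance of that is below 10^-4), which rules them out. Hence G = S_3 x S_3 (6T9), of order 36. The Galois group S_3 x S_3 (6T9) has order 36, so the splitting field has degree 36 over Q.

36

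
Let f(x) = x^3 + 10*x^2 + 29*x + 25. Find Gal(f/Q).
C_3

The polynomial is an irreducible cubic over Q and its discriminant is 169 = 13^2, a perfect square. For an irreducible cubic, a square discriminant forces the Galois group to be A_3, the cyclic group of order 3.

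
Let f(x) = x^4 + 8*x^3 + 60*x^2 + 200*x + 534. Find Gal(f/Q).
The polynomial is an irreducible quartic over Q and its discriminant is 857311232, which is not a perfect square, so the Galois group is not contained in A_4. The resolvent cubic y^3 - 60*y^2 - 536*y + 53984 has exactly one rational root, so the Galois group is C_4 or D_4. The quartic remains irreducible over Q(sqrt(disc)), so the group is D_4.

4T3: D_4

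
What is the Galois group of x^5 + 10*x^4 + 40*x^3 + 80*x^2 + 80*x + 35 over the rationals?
F_20 (also written F20)

The polynomial f is an irreducible quintic over Q, so G = Gal(f/Q) is a transitive subgroup of S_5: one of C_5 (5T1, order 5), D_5 (5T2, order 10), F_20 (5T3, order 20), A_5 (5T4, order 60) or S_5 (5T5, order 120). The discriminant of f is 253125, which is not a perfect square, so G is not contained in A_5. The transitive groups of degree 5 not contained in A_5 are: F_20 (5T3, order 20), S_5 (5T5, order 120). By Dedekind's theorem, for a prime p not dividing disc(f) the degrees of the irreducible factors of f mod p form the cycle type of an element of G. Factoring f modulo the 18 such primes p <= 71 (skipping 3, 5, which divide the discriminant), each new pattern first appears at: mod 2: f = (x + 1)(x^4 + x^3 + x^2 + x + 1), pattern 4+1; mod 11: f = (x^5 + 10x^4 + 7x^3 + 3x^2 + 3x + 2), pattern 5; mod 19: f = (x + 12)(x^2 + 6x + 13)(x^2 + 11x + 4), pattern 2+2+1; mod 41: f = (x + 13)(x + 14)(x + 30)(x + 36)(x + 40), pattern 1+1+1+1+1. No other pattern occurs in this range, so the set of observed cycle types is {4+1, 5, 2+2+1, 1+1+1+1+1}. The candidates containing elements of all these cycle types are F_20 (5T3) of order 20, S_5 (5T5) of order 120; the others are excluded. The observed types are precisely the cycle types that occur in F_20 (5T3). Each of the other remaining candidates has further cycle types, and by the Chebotarev density theorem the matching factorization patterns would occur for a proportion of primes equal to their share of the group: S_5 (5T5) additionally contains elements of type 3+2, 3+1+1, 2+1+1+1 (50 of its 120 elements, about 42% of primes). None of the 18 primes tested shows any such pattern (for each of these groups the chance of that is below 10^-4), which rules them out. Hence G = F_20 (5T3), of order 20.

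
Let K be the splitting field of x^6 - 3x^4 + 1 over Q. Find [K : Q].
The degree of the splitting field over Q equals the order of the Galois group, so first determine the group. The polynomial f is an irreducible sextic over Q, so G = Gal(f/Q) is one of the 16 transitive subgroups 6T1, ..., 6T16 of S_6. The discriminant of f is -419904, which is not a perfect square, so G is not contained in A_6. The transitive groups of degree 6 not contained in A_6 are: C_6 (6T1, order 6), S_3 (6T2, order 6), D_6 (6T3, order 12), C_3 x S_3 (6T5, order 18), A_4 x C_2 (6T6, order 24), S_4 (6T8, order 24), S_3 x S_3 (6T9, order 36), S_4 x C_2 (6T11, order 48), (S_3 x S_3) : C_2 (6T13, order 72), PGL(2,5) (6T14, order 120), S_6 (6T16, order 720). By Dedekind's theorem, for a prime p not dividing disc(f) the degrees of the irreducible factors of f mod p form the cycle type of an element of G. Factoring f modulo the 33 such primes p <= 149 (skipping 2, 3, which divide the discriminant), each new pattern first appears at: mod 5: f = (x^3 + x^2 + 4x + 3)(x^3 + 4x^2 + 4x + 2), pattern 3+3; mod 7: f = (x^6 + 4x^4 + 1), pattern 6; mod 17: f = (x + 2)(x + 15)(x^2 + 6)(x^2 + 12), pattern 2+2+1+1; mod 19: f = (x + 6)(x + 7)(x + 12)(x + 13)(x^2 + 6), pattern 2+1+1+1+1; mod 71: f = (x^2 + 40)(x^2 + 45)(x^2 + 54), pattern 2+2+2. No other pattern occurs in this range, so the set of observed cycle types is {3+3, 6, 2+2+1+1, 2+1+1+1+1, 2+2+2}. The candidates containing elements of all these cycle types are A_4 x C_2 (6T6) of order 24, S_4 x C_2 (6T11) of order 48, (S_3 x S_3) : C_2 (6T13) of order 72, S_6 (6T16) of order 720; the others are excluded. The observed types are precisely the cycle types that occur in A_4 x C_2 (6T6) (apart from the identity). Each of the other remaining candidates has further cycle types, and by the Chebotarev density theorem the matching factorization patterns would occur for a proportion of primes equal to their share of the group: S_4 x C_2 (6T11) additionally contains elements of type 4+2, 4+1+1 (12 of its 48 elements, about 25% of primes); (S_3 x S_3) : C_2 (6T13) additionally contains elements of type 4+2, 3+2+1, 3+1+1+1 (34 of its 72 elements, about 47% of primes); S_6 (6T16) additionally contains elements of type 5+1, 4+2, 4+1+1, 3+2+1, 3+1+1+1 (484 of its 720 elements, about 67% of primes). None of the 33 primes tested shows any such pattern (for each of these groups the chance of that is below 10^-4), which rules them out. Hence G = A_4 x C_2 (6T6), of order 24. The Galois group A_4 x C_2 (6T6) has order 24, so the splitting field has degree 24 over Q.

24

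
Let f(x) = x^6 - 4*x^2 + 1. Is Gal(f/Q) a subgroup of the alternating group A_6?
The polynomial is irreducible of degree 6 over Q. Its discriminant is -3356224, which is not a perfect square. A Galois group lies in the alternating group exactly when the discriminant is a square in Q, so the Galois group (S_4 x C_2) is not contained in A_6.

No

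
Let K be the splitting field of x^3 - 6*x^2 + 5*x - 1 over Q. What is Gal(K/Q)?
C_3 (also written C3)

The polynomial is an irreducible cubic over Q and its discriminant is 49 = 7^2, a perfect square. For an irreducible cubic, a square discriminant forces the Galois group to be A_3, the cyclic group of order 3.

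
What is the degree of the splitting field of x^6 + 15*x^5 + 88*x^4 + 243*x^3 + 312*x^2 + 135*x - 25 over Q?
24

The degree of the splitting field over Q equals the order of the Galois group, so first determine the group. The polynomial f is an irreducible sextic over Q, so G = Gal(f/Q) is one of the 16 transitive subgroups 6T1, ..., 6T16 of S_6. The discriminant of f is 54786284800, which is not a perfect square, so G is not contained in A_6. The transitive groups of degree 6 not contained in A_6 are: C_6 (6T1, order 6), S_3 (6T2, order 6), D_6 (6T3, order 12), C_3 x S_3 (6T5, order 18), A_4 x C_2 (6T6, order 24), S_4 (6T8, order 24), S_3 x S_3 (6T9, order 36), S_4 x C_2 (6T11, order 48), (S_3 x S_3) : C_2 (6T13, order 72), PGL(2,5) (6T14, order 120), S_6 (6T16, order 720). By Dedekind's theorem, for a prime p not dividing disc(f) the degrees of the irreducible factors of f mod p form the cycle type of an element of G. Factoring f modulo the 22 such primes p <= 101 (skipping 2, 5, 13, 37, which divide the discriminant), each new pattern first appears at: mod 3: f = (x^3 + x^2 + x + 2)(x^3 + 2x^2 + x + 1), pattern 3+3; mod 17: f = (x + 1)(x + 15)(x^4 + 16x^3 + 4x^2 + 7x + 4), pattern 4+1+1; mod 31: f = (x^2 + 6x + 18)(x^2 + 12x + 24)(x^2 + 28x + 28), pattern 2+2+2; mod 67: f = (x + 44)(x + 53)(x^2 + 16x + 20)(x^2 + 36x + 22), pattern 2+2+1+1. No other pattern occurs in this range, so the set of observed cycle types is {3+3, 4+1+1, 2+2+2, 2+2+1+1}. The candidates containing elements of all these cycle types are S_4 (6T8) of order 24, S_4 x C_2 (6T11) of order 48, PGL(2,5) (6T14) of order 120, S_6 (6T16) of order 720; the others are excluded. The observed types are precisely the cycle types that occur in S_4 (6T8) (apart from the identity). Each of the other remaining candidates has further cycle types, and by the Chebotarev density theorem the matching factorization patterns would occur for a proportion of primes equal to their share of the group: S_4 x C_2 (6T11) additionally contains elements of type 6, 4+2, 2+1+1+1+1 (17 of its 48 elements, about 35% of primes); PGL(2,5) (6T14) additionally contains elements of type 6, 5+1 (44 of its 120 elements, about 37% of primes); S_6 (6T16) additionally contains elements of type 6, 5+1, 4+2, 3+2+1, 3+1+1+1, 2+1+1+1+1 (529 of its 720 elements, about 73% of primes). None of the 22 primes tested shows any such pattern (for each of these groups the chance of that is below 10^-4), which rules them out. Hence G = S_4 (6T8), of order 24. The Galois group S_4 (6T8) has order 24, so the splitting field has degree 24 over Q.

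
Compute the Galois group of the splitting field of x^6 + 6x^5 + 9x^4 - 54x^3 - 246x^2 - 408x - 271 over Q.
The polynomial f is an irreducible sextic over Q, so G = Gal(f/Q) is one of the 16 transitive subgroups 6T1, ..., 6T16 of S_6. The discriminant of f is 1323222688272384 = 36376128^2, a perfect square, so G is contained in A_6. The transitive groups of degree 6 contained in A_6 are: A_4 (6T4, order 12), S_4 (6T7, order 24), (C_3 x C_3) : C_4 (6T10, order 36), PSL(2,5) (6T12, order 60), A_6 (6T15, order 360). By Dedekind's theorem, for a prime p not dividing disc(f) the degrees of the irreducible factors of f mod p form the cycle type of an element of G. Factoring f modulo the 33 such primes p <= 149 (skipping 2, 3, which divide the discriminant), each new pattern first appears at: mod 5: f = (x^3 + x + 1)(x^3 + x^2 + 3x + 4), pattern 3+3; mod 17: f = (x + 1)(x + 10)(x^2 + 13x + 9)(x^2 + 16x + 7), pattern 2+2+1+1; mod 71: f = (x + 35)(x + 37)(x + 48)(x + 49)(x + 57)(x + 64), pattern 1+1+1+1+1+1. No other pattern occurs in this range, so the set of observed cycle types is {3+3, 2+2+1+1, 1+1+1+1+1+1}. The candidates containing elements of all these cycle types are A_4 (6T4) of order 12, S_4 (6T7) of order 24, (C_3 x C_3) : C_4 (6T10) of order 36, PSL(2,5) (6T12) of order 60, A_6 (6T15) of order 360; the others are excluded. The observed types are precisely the cycle types that occur in A_4 (6T4). Each of the other remaining candidates has further cycle types, and by the Chebotarev density theorem the matching factorization patterns would occur for a proportion of primes equal to their share of the group: S_4 (6T7) additionally contains elements of type 4+2 (6 of its 24 elements, about 25% of primes); (C_3 x C_3) : C_4 (6T10) additionally contains elements of type 4+2, 3+1+1+1 (22 of its 36 elements, about 61% of primes); PSL(2,5) (6T12) additionally contains elements of type 5+1 (24 of its 60 elements, about 40% of primes); A_6 (6T15) additionally contains elements of type 5+1, 4+2, 3+1+1+1 (274 of its 360 elements, about 76% of primes). None of the 33 primes tested shows any such pattern (for each of these groups the chance of that is below 10^-4), which rules them out. Hence G = A_4 (6T4), of order 12.

A_4 (also written A4)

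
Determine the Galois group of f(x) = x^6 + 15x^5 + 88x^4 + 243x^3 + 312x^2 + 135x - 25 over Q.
6T8: S_4

The polynomial f is an irreducible sextic over Q, so G = Gal(f/Q) is one of the 16 transitive subgroups 6T1, ..., 6T16 of S_6. The discriminant of f is 54786284800, which is not a perfect square, so G is not contained in A_6. The transitive groups of degree 6 not contained in A_6 are: C_6 (6T1, order 6), S_3 (6T2, order 6), D_6 (6T3, order 12), C_3 x S_3 (6T5, order 18), A_4 x C_2 (6T6, order 24), S_4 (6T8, order 24), S_3 x S_3 (6T9, order 36), S_4 x C_2 (6T11, order 48), (S_3 x S_3) : C_2 (6T13, order 72), PGL(2,5) (6T14, order 120), S_6 (6T16, order 720). By Dedekind's theorem, for a prime p not dividing disc(f) the degrees of the irreducible factors of f mod p form the cycle type of an element of G. Factoring f modulo the 22 such primes p <= 101 (skipping 2, 5, 13, 37, which divide the discriminant), each new pattern first appears at: mod 3: f = (x^3 + x^2 + x + 2)(x^3 + 2x^2 + x + 1), pattern 3+3; mod 17: f = (x + 1)(x + 15)(x^4 + 16x^3 + 4x^2 + 7x + 4), pattern 4+1+1; mod 31: f = (x^2 + 6x + 18)(x^2 + 12x + 24)(x^2 + 28x + 28), pattern 2+2+2; mod 67: f = (x + 44)(x + 53)(x^2 + 16x + 20)(x^2 + 36x + 22), pattern 2+2+1+1. No other pattern occurs in this range, so the set of observed cycle types is {3+3, 4+1+1, 2+2+2, 2+2+1+1}. The candidates containing elements of all these cycle types are S_4 (6T8) of order 24, S_4 x C_2 (6T11) of order 48, PGL(2,5) (6T14) of order 120, S_6 (6T16) of order 720; the others are excluded. The observed types are precisely the cycle types that occur in S_4 (6T8) (apart from the identity). Each of the other remaining candidates has further cycle types, and by the Chebotarev density theorem the matching factorization patterns would occur for a proportion of primes equal to their share of the group: S_4 x C_2 (6T11) additionally contains elements of type 6, 4+2, 2+1+1+1+1 (17 of its 48 elements, about 35% of primes); PGL(2,5) (6T14) additionally contains elements of type 6, 5+1 (44 of its 120 elements, about 37% of primes); S_6 (6T16) additionally contains elements of type 6, 5+1, 4+2, 3+2+1, 3+1+1+1, 2+1+1+1+1 (529 of its 720 elements, about 73% of primes). None of the 22 primes tested shows any such pattern (for each of these groups the chance of that is below 10^-4), which rules them out. Hence G = S_4 (6T8), of order 24.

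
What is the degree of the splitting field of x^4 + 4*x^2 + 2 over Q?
4

The degree of the splitting field over Q equals the order of the Galois group, so first determine the group. The polynomial is an irreducible quartic over Q and its discriminant is 2048, which is not a perfect square, so the Galois group is not contained in A_4. The resolvent cubic y^3 - 4*y^2 - 8*y + 32 has exactly one rational root, so the Galois group is C_4 or D_4. The quartic becomes reducible over Q(sqrt(disc)), so the group is C_4. The Galois group C_4 (4T1) has order 4, so the splitting field has degree 4 over Q.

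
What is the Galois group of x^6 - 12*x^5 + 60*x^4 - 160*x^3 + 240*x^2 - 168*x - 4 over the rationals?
The polynomial f is an irreducible sextic over Q, so G = Gal(f/Q) is one of the 16 transitive subgroups 6T1, ..., 6T16 of S_6. The discriminant of f is 746496000000 = 864000^2, a perfect square, so G is contained in A_6. The transitive groups of degree 6 contained in A_6 are: A_4 (6T4, order 12), S_4 (6T7, order 24), (C_3 x C_3) : C_4 (6T10, order 36), PSL(2,5) (6T12, order 60), A_6 (6T15, order 360). By Dedekind's theorem, for a prime p not dividing disc(f) the degrees of the irreducible factors of f mod p form the cycle type of an element of G. Factoring f modulo the 6 such primes p <= 23 (skipping 2, 3, 5, which divide the discriminant), each new pattern first appears at: mod 7: f = (x + 1)(x^5 + x^4 + 3x^3 + 5x^2 + 4x + 3), pattern 5+1; mod 23: f = (x + 5)(x + 10)(x + 19)(x^3 + x + 6), pattern 3+1+1+1. No other pattern occurs in this range, so the set of observed cycle types is {5+1, 3+1+1+1}. Among the candidates above, the only group containing elements of all these cycle types is A_6 (6T15) — each of A_4 (6T4), S_4 (6T7), (C_3 x C_3) : C_4 (6T10), PSL(2,5) (6T12) lacks at least one of them. Hence G = A_6 (6T15), of order 360.

6T15: A_6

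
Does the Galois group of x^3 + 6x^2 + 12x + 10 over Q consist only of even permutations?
No

The polynomial is irreducible of degree 3 over Q. Its discriminant is -108, which is not a perfect square. A Galois group lies in the alternating group exactly when the discriminant is a square in Q, so the Galois group (S_3) is not contained in A_3.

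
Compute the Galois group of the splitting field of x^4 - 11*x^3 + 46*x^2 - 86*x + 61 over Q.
The polynomial is an irreducible quartic over Q and its discriminant is 125, which is not a perfect square, so the Galois group is not contained in A_4. The resolvent cubic y^3 - 46*y^2 + 702*y - 3553 has exactly one rational root, so the Galois group is C_4 or D_4. The quartic becomes reducible over Q(sqrt(disc)), so the group is C_4.

C_4 (also written C4)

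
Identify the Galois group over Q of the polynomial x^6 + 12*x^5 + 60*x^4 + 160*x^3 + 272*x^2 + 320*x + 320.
6T11: S_4 x C_2

The polynomial f is an irreducible sextic over Q, so G = Gal(f/Q) is one of the 16 transitive subgroups 6T1, ..., 6T16 of S_6. The discriminant of f is -2693803488051200, which is not a perfect square, so G is not contained in A_6. The transitive groups of degree 6 not contained in A_6 are: C_6 (6T1, order 6), S_3 (6T2, order 6), D_6 (6T3, order 12), C_3 x S_3 (6T5, order 18), A_4 x C_2 (6T6, order 24), S_4 (6T8, order 24), S_3 x S_3 (6T9, order 36), S_4 x C_2 (6T11, order 48), (S_3 x S_3) : C_2 (6T13, order 72), PGL(2,5) (6T14, order 120), S_6 (6T16, order 720). By Dedekind's theorem, for a prime p not dividing disc(f) the degrees of the irreducible factors of f mod p form the cycle type of an element of G. Factoring f modulo the 17 such primes p <= 71 (skipping 2, 5, 7, which divide the discriminant), each new pattern first appears at: mod 3: f = (x^3 + x^2 + 2)(x^3 + 2x^2 + x + 1), pattern 3+3; mod 13: f = (x^6 + 12x^5 + 8x^4 + 4x^3 + 12x^2 + 8x + 8), pattern 6; mod 19: f = (x^2 + 4x + 5)(x^4 + 8x^3 + 4x^2 + 9x + 7), pattern 4+2; mod 23: f = (x + 1)(x + 3)(x^4 + 8x^3 + 2x^2 + 13x + 7), pattern 4+1+1; mod 53: f = (x^2 + 4x + 25)(x^2 + 26x + 41)(x^2 + 35x + 6), pattern 2+2+2; mod 59: f = (x + 10)(x + 53)(x^2 + 14x + 47)(x^2 + 53x + 7), pattern 2+2+1+1; mod 71: f = (x + 18)(x + 24)(x + 51)(x + 57)(x^2 + 4x + 34), pattern 2+1+1+1+1. No other pattern occurs in this range, so the set of observed cycle types is {3+3, 6, 4+2, 4+1+1, 2+2+2, 2+2+1+1, 2+1+1+1+1}. The candidates containing elements of all these cycle types are S_4 x C_2 (6T11) of order 48, S_6 (6T16) of order 720; the others are excluded. The observed types are precisely the cycle types that occur in S_4 x C_2 (6T11) (apart from the identity). Each of the other remaining candidates has further cycle types, and by the Chebotarev density theorem the matching factorization patterns would occur for a proportion of primes equal to their share of the group: S_6 (6T16) additionally contains elements of type 5+1, 3+2+1, 3+1+1+1 (304 of its 720 elements, about 42% of primes). None of the 17 primes tested shows any such pattern (for each of these groups the chance of that is below 10^-4), which rules them out. Hence G = S_4 x C_2 (6T11), of order 48.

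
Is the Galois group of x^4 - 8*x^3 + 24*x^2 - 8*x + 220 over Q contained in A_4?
Yes

The polynomial is irreducible of degree 4 over Q. Its discriminant is 4087812096 = 63936^2, a perfect square. A Galois group lies in the alternating group exactly when the discriminant is a square in Q, so the Galois group (A_4) is contained in A_4.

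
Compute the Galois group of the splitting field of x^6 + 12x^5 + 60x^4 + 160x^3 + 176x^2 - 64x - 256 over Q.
6T7: S_4

The polynomial f is an irreducible sextic over Q, so G = Gal(f/Q) is one of the 16 transitive subgroups 6T1, ..., 6T16 of S_6. The discriminant of f is 3603718079512576 = 60030976^2, a perfect square, so G is contained in A_6. The transitive groups of degree 6 contained in A_6 are: A_4 (6T4, order 12), S_4 (6T7, order 24), (C_3 x C_3) : C_4 (6T10, order 36), PSL(2,5) (6T12, order 60), A_6 (6T15, order 360). By Dedekind's theorem, for a prime p not dividing disc(f) the degrees of the irreducible factors of f mod p form the cycle type of an element of G. Factoring f modulo the 79 such primes p <= 419 (skipping 2, 229, which divide the discriminant), each new pattern first appears at: mod 3: f = (x^3 + x^2 + 2)(x^3 + 2x^2 + x + 1), pattern 3+3; mod 7: f = (x^2 + 4x + 6)(x^4 + x^3 + x^2 + 3x + 4), pattern 4+2; mod 23: f = (x + 7)(x + 20)(x^2 + 2x + 3)(x^2 + 6x + 11), pattern 2+2+1+1; mod 193: f = (x + 9)(x + 15)(x + 21)(x + 176)(x + 182)(x + 188), pattern 1+1+1+1+1+1. No other pattern occurs in this range, so the set of observed cycle types is {3+3, 4+2, 2+2+1+1, 1+1+1+1+1+1}. The candidates containing elements of all these cycle types are S_4 (6T7) of order 24, (C_3 x C_3) : C_4 (6T10) of order 36, A_6 (6T15) of order 360; the others are excluded. The observed types are precisely the cycle types that occur in S_4 (6T7). Each of the other remaining candidates has further cycle types, and by the Chebotarev density theorem the matching factorization patterns would occur for a proportion of primes equal to their share of the group: (C_3 x C_3) : C_4 (6T10) additionally contains elements of type 3+1+1+1 (4 of its 36 elements, about 11% of primes); A_6 (6T15) additionally contains elements of type 5+1, 3+1+1+1 (184 of its 360 elements, about 51% of primes). None of the 79 primes tested shows any such pattern (for each of these groups the chance of that is below 10^-4), which rules them out. Hence G = S_4 (6T7), of order 24.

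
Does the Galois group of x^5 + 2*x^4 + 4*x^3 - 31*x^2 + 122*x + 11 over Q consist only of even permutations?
The polynomial is irreducible of degree 5 over Q. Its discriminant is 11640863720641 = 3411871^2, a perfect square. A Galois group lies in the alternating group exactly when the discriminant is a square in Q, so the Galois group (D_5) is contained in A_5.

Yes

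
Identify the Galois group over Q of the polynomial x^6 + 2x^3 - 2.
The polynomial f is an irreducible sextic over Q, so G = Gal(f/Q) is one of the 16 transitive subgroups 6T1, ..., 6T16 of S_6. The discriminant of f is 5038848, which is not a perfect square, so G is not contained in A_6. The transitive groups of degree 6 not contained in A_6 are: C_6 (6T1, order 6), S_3 (6T2, order 6), D_6 (6T3, order 12), C_3 x S_3 (6T5, order 18), A_4 x C_2 (6T6, order 24), S_4 (6T8, order 24), S_3 x S_3 (6T9, order 36), S_4 x C_2 (6T11, order 48), (S_3 x S_3) : C_2 (6T13, order 72), PGL(2,5) (6T14, order 120), S_6 (6T16, order 720). By Dedekind's theorem, for a prime p not dividing disc(f) the degrees of the irreducible factors of f mod p form the cycle type of an element of G. Factoring f modulo the 23 such primes p <= 97 (skipping 2, 3, which divide the discriminant), each new pattern first appears at: mod 5: f = (x^6 + 2x^3 + 3), pattern 6; mod 11: f = (x + 6)(x + 8)(x^2 + 3x + 9)(x^2 + 5x + 3), pattern 2+2+1+1; mod 13: f = (x + 7)(x + 8)(x + 11)(x^3 + 10), pattern 3+1+1+1; mod 31: f = (x^2 + 17x + 27)(x^2 + 22x + 11)(x^2 + 23x + 24), pattern 2+2+2; mod 97: f = (x^3 + 11)(x^3 + 88), pattern 3+3. No other pattern occurs in this range, so the set of observed cycle types is {6, 2+2+1+1, 3+1+1+1, 2+2+2, 3+3}. The candidates containing elements of all these cycle types are S_3 x S_3 (6T9) of order 36, (S_3 x S_3) : C_2 (6T13) of order 72, S_6 (6T16) of order 720; the others are excluded. The observed types are precisely the cycle types that occur in S_3 x S_3 (6T9) (apart from the identity). Each of the other remaining candidates has further cycle types, and by the Chebotarev density theorem the matching factorization patterns would occur for a proportion of primes equal to their share of the group: (S_3 x S_3) : C_2 (6T13) additionally contains elements of type 4+2, 3+2+1, 2+1+1+1+1 (36 of its 72 elements, about 50% of primes); S_6 (6T16) additionally contains elements of type 5+1, 4+2, 4+1+1, 3+2+1, 2+1+1+1+1 (459 of its 720 elements, about 64% of primes). None of the 23 primes tested shows any such pattern (for each of these groups the chance of that is below 10^-4), which rules them out. Hence G = S_3 x S_3 (6T9), of order 36.

S_3 x S_3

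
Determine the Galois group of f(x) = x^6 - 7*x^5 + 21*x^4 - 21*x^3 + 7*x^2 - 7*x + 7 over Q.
C_6 (also written C6)

The polynomial f is an irreducible sextic over Q, so G = Gal(f/Q) is one of the 16 transitive subgroups 6T1, ..., 6T16 of S_6. The discriminant of f is -26135036263, which is not a perfect square, so G is not contained in A_6. The transitive groups of degree 6 not contained in A_6 are: C_6 (6T1, order 6), S_3 (6T2, order 6), D_6 (6T3, order 12), C_3 x S_3 (6T5, order 18), A_4 x C_2 (6T6, order 24), S_4 (6T8, order 24), S_3 x S_3 (6T9, order 36), S_4 x C_2 (6T11, order 48), (S_3 x S_3) : C_2 (6T13, order 72), PGL(2,5) (6T14, order 120), S_6 (6T16, order 720). By Dedekind's theorem, for a prime p not dividing disc(f) the degrees of the irreducible factors of f mod p form the cycle type of an element of G. Factoring f modulo the 37 such primes p <= 173 (skipping 7, 29, 43, which divide the discriminant), each new pattern first appears at: mod 2: f = (x^3 + x + 1)(x^3 + x^2 + 1), pattern 3+3; mod 3: f = (x^6 + 2x^5 + x^2 + 2x + 1), pattern 6; mod 13: f = (x^2 + 3x + 6)(x^2 + 7x + 2)(x^2 + 9x + 6), pattern 2+2+2; mod 71: f = (x + 1)(x + 22)(x + 38)(x + 39)(x + 46)(x + 60), pattern 1+1+1+1+1+1. No other pattern occurs in this range, so the set of observed cycle types is {3+3, 6, 2+2+2, 1+1+1+1+1+1}. The candidates containing elements of all these cycle types are C_6 (6T1) of order 6, D_6 (6T3) of order 12, C_3 x S_3 (6T5) of order 18, A_4 x C_2 (6T6) of order 24, S_3 x S_3 (6T9) of order 36, S_4 x C_2 (6T11) of order 48, (S_3 x S_3) : C_2 (6T13) of order 72, PGL(2,5) (6T14) of order 120, S_6 (6T16) of order 720; the others are excluded. The observed types are precisely the cycle types that occur in C_6 (6T1). Each of the other remaining candidates has further cycle types, and by the Chebotarev density theorem the matching factorization patterns would occur for a proportion of primes equal to their share of the group: D_6 (6T3) additionally contains elements of type 2+2+1+1 (3 of its 12 elements, about 25% of primes); C_3 x S_3 (6T5) additionally contains elements of type 3+1+1+1 (4 of its 18 elements, about 22% of primes); A_4 x C_2 (6T6) additionally contains elements of type 2+2+1+1, 2+1+1+1+1 (6 of its 24 elements, about 25% of primes); S_3 x S_3 (6T9) additionally contains elements of type 3+1+1+1, 2+2+1+1 (13 of its 36 elements, about 36% of primes); S_4 x C_2 (6T11) additionally contains elements of type 4+2, 4+1+1, 2+2+1+1, 2+1+1+1+1 (24 of its 48 elements, about 50% of primes); (S_3 x S_3) : C_2 (6T13) additionally contains elements of type 4+2, 3+2+1, 3+1+1+1, 2+2+1+1, 2+1+1+1+1 (49 of its 72 elements, about 68% of primes); PGL(2,5) (6T14) additionally contains elements of type 5+1, 4+1+1, 2+2+1+1 (69 of its 120 elements, about 58% of primes); S_6 (6T16) additionally contains elements of type 5+1, 4+2, 4+1+1, 3+2+1, 3+1+1+1, 2+2+1+1, 2+1+1+1+1 (544 of its 720 elements, about 76% of primes). None of the 37 primes tested shows any such pattern (for each of these groups the chance of that is below 10^-4), which rules them out. Hence G = C_6 (6T1), of order 6.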